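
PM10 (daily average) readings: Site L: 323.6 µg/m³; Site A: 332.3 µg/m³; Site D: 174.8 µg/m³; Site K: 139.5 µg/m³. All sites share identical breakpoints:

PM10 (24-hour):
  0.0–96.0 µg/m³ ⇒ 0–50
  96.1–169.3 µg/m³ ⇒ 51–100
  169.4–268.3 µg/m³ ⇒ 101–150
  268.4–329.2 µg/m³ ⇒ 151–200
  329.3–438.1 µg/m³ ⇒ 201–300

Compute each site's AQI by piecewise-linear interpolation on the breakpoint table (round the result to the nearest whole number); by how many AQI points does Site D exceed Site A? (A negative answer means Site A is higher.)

-100

Site L: 323.6 ∈ [268.4, 329.2] ↔ index [151, 200].
151 + (323.6−268.4)·(200−151)/(329.2−268.4) = 151 + 55.2·49/60.8 ≈ 195.49, so AQI = 195.
Site A 332.3: bracket 329.3–438.1 → index 201–300; slope 99/108.8, offset 3.0.
AQI = 201 + 99/108.8·3.0 ≈ 203.73 ⇒ 204.
Site D: row 169.4–268.3 (AQI 101–150). (150−101)·(174.8−169.4)/(268.3−169.4) + 101 = 49·5.4/98.9 + 101 ≈ 103.68 → 104.
Site K: 139.5 ∈ [96.1, 169.3] ↔ index [51, 100].
51 + (139.5−96.1)·(100−51)/(169.3−96.1) = 51 + 43.4·49/73.2 ≈ 80.05, so AQI = 80.
AQIs: Site L=195, Site A=204, Site D=104, Site K=80. Site D (104) − Site A (204) = -100.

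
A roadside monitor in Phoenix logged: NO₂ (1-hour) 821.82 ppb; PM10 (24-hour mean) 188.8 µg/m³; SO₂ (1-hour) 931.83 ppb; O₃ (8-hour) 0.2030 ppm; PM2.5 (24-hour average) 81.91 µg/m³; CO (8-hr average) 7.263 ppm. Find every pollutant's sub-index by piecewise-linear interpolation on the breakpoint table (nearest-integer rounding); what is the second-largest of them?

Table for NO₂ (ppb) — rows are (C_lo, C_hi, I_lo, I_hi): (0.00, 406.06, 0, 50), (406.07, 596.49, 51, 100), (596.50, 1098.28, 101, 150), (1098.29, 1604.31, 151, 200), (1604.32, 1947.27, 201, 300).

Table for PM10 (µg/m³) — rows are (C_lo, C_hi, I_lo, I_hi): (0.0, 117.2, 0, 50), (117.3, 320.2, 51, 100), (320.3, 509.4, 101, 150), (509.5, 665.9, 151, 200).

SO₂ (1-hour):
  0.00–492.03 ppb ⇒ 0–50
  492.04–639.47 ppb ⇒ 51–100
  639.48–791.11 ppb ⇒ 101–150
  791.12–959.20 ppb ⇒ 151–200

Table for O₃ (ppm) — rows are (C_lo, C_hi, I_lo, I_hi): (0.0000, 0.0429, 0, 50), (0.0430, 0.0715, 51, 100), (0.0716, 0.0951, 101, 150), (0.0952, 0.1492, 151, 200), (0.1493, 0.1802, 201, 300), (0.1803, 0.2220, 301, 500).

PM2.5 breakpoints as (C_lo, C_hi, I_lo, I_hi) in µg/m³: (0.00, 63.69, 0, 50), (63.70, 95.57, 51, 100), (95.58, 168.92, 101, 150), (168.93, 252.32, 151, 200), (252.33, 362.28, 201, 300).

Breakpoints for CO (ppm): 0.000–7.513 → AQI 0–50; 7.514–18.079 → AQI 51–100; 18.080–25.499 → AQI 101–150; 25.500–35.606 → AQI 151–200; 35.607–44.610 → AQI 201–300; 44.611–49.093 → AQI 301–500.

NO₂: row 596.50–1098.28 (AQI 101–150). (150−101)·(821.82−596.50)/(1098.28−596.50) + 101 = 49·225.32/501.78 + 101 ≈ 123.00 → 123.
PM10: row 117.3–320.2 (AQI 51–100). (100−51)·(188.8−117.3)/(320.2−117.3) + 51 = 49·71.5/202.9 + 51 ≈ 68.27 → 68.
SO₂: row 791.12–959.20 (AQI 151–200). (200−151)·(931.83−791.12)/(959.20−791.12) + 151 = 49·140.71/168.08 + 151 ≈ 192.02 → 192.
O₃: 0.2030 ∈ [0.1803, 0.2220] ↔ index [301, 500].
301 + (0.2030−0.1803)·(500−301)/(0.2220−0.1803) = 301 + 0.0227·199/0.0417 ≈ 409.33, so AQI = 409.
PM2.5: 81.91 ∈ [63.70, 95.57] ↔ index [51, 100].
51 + (81.91−63.70)·(100−51)/(95.57−63.70) = 51 + 18.21·49/31.87 ≈ 79.00, so AQI = 79.
CO 7.263: bracket 0.000–7.513 → index 0–50; slope 50/7.513, offset 7.263.
AQI = 0 + 50/7.513·7.263 ≈ 48.34 ⇒ 48.
Sub-indices: NO₂→123, PM10→68, SO₂→192, O₃→409, PM2.5→79, CO→48. Ranked high→low: 409, 192, 123, 79, 68, 48. Second-highest sub-index = 192.

192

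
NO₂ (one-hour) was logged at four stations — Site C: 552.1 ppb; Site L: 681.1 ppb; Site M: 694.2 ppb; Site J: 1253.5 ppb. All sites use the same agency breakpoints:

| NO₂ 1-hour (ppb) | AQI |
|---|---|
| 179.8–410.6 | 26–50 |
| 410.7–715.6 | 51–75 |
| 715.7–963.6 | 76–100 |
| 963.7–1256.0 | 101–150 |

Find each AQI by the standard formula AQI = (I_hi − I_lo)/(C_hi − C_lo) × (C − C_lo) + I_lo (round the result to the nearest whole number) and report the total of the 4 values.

Site C: 552.1 lies in 410.7–715.6, so I_lo=51, I_hi=75, C_lo=410.7, C_hi=715.6.
(75−51)/(715.6−410.7) × (552.1−410.7) + 51 = 24/304.9 × 141.4 + 51 ≈ 62.13 → 62.
Site L: 681.1 lies in 410.7–715.6, so I_lo=51, I_hi=75, C_lo=410.7, C_hi=715.6.
(75−51)/(715.6−410.7) × (681.1−410.7) + 51 = 24/304.9 × 270.4 + 51 ≈ 72.28 → 72.
Site M 694.2: bracket 410.7–715.6 → index 51–75; slope 24/304.9, offset 283.5.
AQI = 51 + 24/304.9·283.5 ≈ 73.32 ⇒ 73.
Site J: 1253.5 ∈ [963.7, 1256.0] ↔ index [101, 150].
101 + (1253.5−963.7)·(150−101)/(1256.0−963.7) = 101 + 289.8·49/292.3 ≈ 149.58, so AQI = 150.
AQIs: Site C=62, Site L=72, Site M=73, Site J=150. Sum = 62 + 72 + 73 + 150 = 357.

357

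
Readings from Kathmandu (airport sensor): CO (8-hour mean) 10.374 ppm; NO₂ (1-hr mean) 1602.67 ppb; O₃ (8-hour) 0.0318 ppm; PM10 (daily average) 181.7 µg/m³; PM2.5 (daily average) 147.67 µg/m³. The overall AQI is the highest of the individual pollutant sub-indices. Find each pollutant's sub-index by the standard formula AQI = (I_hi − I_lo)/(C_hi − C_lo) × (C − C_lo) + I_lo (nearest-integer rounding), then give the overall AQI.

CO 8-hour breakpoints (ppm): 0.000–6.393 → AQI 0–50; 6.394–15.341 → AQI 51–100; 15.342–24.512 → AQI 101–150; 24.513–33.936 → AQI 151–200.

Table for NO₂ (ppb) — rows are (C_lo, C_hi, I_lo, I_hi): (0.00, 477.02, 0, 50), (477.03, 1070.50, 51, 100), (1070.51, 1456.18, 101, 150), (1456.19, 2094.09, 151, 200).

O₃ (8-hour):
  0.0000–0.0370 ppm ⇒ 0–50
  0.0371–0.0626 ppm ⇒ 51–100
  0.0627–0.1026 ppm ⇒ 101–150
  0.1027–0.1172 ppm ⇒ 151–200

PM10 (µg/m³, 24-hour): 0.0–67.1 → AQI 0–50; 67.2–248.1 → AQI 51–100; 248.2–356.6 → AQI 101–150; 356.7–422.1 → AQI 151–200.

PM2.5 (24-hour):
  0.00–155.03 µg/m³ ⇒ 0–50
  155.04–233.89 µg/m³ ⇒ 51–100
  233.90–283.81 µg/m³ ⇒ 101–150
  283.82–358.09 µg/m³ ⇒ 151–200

162

CO: 10.374 lies in 6.394–15.341, so I_lo=51, I_hi=100, C_lo=6.394, C_hi=15.341.
(100−51)/(15.341−6.394) × (10.374−6.394) + 51 = 49/8.947 × 3.980 + 51 ≈ 72.80 → 73.
NO₂: 1602.67 lies in 1456.19–2094.09, so I_lo=151, I_hi=200, C_lo=1456.19, C_hi=2094.09.
(200−151)/(2094.09−1456.19) × (1602.67−1456.19) + 151 = 49/637.90 × 146.48 + 151 ≈ 162.25 → 162.
O₃: 0.0318 lies in 0.0000–0.0370, so I_lo=0, I_hi=50, C_lo=0.0000, C_hi=0.0370.
(50−0)/(0.0370−0.0000) × (0.0318−0.0000) + 0 = 50/0.0370 × 0.0318 + 0 ≈ 42.97 → 43.
PM10 181.7: bracket 67.2–248.1 → index 51–100; slope 49/180.9, offset 114.5.
AQI = 51 + 49/180.9·114.5 ≈ 82.01 ⇒ 82.
PM2.5: 147.67 ∈ [0.00, 155.03] ↔ index [0, 50].
0 + (147.67−0.00)·(50−0)/(155.03−0.00) = 0 + 147.67·50/155.03 ≈ 47.63, so AQI = 48.
Sub-indices: CO→73, NO₂→162, O₃→43, PM10→82, PM2.5→48. Overall AQI = max = 162; dominant pollutant is NO₂.
AQI 162: Unhealthy.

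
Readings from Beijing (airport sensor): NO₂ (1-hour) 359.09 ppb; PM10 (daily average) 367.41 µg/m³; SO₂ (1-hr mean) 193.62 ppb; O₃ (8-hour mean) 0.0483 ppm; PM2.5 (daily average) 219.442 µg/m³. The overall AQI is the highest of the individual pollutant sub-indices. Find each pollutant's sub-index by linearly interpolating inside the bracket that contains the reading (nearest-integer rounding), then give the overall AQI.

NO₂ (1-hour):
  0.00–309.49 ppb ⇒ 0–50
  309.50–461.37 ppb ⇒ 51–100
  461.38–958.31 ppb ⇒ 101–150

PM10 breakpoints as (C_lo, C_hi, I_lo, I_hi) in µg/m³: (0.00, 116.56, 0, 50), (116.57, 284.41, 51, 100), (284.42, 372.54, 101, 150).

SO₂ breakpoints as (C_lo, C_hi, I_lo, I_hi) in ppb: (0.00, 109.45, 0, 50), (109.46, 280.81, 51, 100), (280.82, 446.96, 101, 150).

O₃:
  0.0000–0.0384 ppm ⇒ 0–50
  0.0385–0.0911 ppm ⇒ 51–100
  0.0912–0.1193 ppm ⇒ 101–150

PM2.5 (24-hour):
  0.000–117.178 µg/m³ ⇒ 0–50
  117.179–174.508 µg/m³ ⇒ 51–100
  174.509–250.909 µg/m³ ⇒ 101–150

NO₂: 359.09 ∈ [309.50, 461.37] ↔ index [51, 100].
51 + (359.09−309.50)·(100−51)/(461.37−309.50) = 51 + 49.59·49/151.87 ≈ 67.00, so AQI = 67.
PM10: 367.41 lies in 284.42–372.54, so I_lo=101, I_hi=150, C_lo=284.42, C_hi=372.54.
(150−101)/(372.54−284.42) × (367.41−284.42) + 101 = 49/88.12 × 82.99 + 101 ≈ 147.15 → 147.
SO₂: 193.62 lies in 109.46–280.81, so I_lo=51, I_hi=100, C_lo=109.46, C_hi=280.81.
(100−51)/(280.81−109.46) × (193.62−109.46) + 51 = 49/171.35 × 84.16 + 51 ≈ 75.07 → 75.
O₃ 0.0483: bracket 0.0385–0.0911 → index 51–100; slope 49/0.0526, offset 0.0098.
AQI = 51 + 49/0.0526·0.0098 ≈ 60.13 ⇒ 60.
PM2.5: row 174.509–250.909 (AQI 101–150). (150−101)·(219.442−174.509)/(250.909−174.509) + 101 = 49·44.933/76.400 + 101 ≈ 129.82 → 130.
Sub-indices: NO₂→67, PM10→147, SO₂→75, O₃→60, PM2.5→130. Overall AQI = max = 147; dominant pollutant is PM10.

147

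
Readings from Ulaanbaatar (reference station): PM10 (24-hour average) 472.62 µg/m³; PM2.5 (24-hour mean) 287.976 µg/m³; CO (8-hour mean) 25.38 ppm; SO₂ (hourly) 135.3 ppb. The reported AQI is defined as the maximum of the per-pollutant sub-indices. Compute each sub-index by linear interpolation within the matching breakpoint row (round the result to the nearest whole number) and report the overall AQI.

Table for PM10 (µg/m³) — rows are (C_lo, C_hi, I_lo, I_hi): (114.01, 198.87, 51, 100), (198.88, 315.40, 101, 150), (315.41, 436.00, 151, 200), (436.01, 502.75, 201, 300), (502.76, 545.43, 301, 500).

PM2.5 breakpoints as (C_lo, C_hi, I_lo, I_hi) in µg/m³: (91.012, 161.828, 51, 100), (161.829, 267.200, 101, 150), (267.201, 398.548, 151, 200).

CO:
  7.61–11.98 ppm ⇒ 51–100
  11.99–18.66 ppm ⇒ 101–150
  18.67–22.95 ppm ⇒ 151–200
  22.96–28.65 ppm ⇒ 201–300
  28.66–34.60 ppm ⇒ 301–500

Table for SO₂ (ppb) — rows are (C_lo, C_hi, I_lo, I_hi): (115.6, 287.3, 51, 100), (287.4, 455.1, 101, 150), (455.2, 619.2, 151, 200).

PM10: row 436.01–502.75 (AQI 201–300). (300−201)·(472.62−436.01)/(502.75−436.01) + 201 = 99·36.61/66.74 + 201 ≈ 255.31 → 255.
PM2.5: 287.976 ∈ [267.201, 398.548] ↔ index [151, 200].
151 + (287.976−267.201)·(200−151)/(398.548−267.201) = 151 + 20.775·49/131.347 ≈ 158.75, so AQI = 159.
CO: row 22.96–28.65 (AQI 201–300). (300−201)·(25.38−22.96)/(28.65−22.96) + 201 = 99·2.42/5.69 + 201 ≈ 243.11 → 243.
SO₂: 135.3 ∈ [115.6, 287.3] ↔ index [51, 100].
51 + (135.3−115.6)·(100−51)/(287.3−115.6) = 51 + 19.7·49/171.7 ≈ 56.62, so AQI = 57.
Sub-indices: PM10→255, PM2.5→159, CO→243, SO₂→57. Overall AQI = max = 255; dominant pollutant is PM10.

255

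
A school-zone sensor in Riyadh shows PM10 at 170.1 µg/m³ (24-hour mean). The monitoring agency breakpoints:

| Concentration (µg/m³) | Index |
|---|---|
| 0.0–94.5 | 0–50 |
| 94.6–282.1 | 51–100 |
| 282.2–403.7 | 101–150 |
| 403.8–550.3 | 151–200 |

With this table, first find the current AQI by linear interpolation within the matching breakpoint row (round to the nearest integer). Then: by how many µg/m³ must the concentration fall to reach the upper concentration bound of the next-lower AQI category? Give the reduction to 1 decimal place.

PM10: 170.1 ∈ [94.6, 282.1] ↔ index [51, 100].
51 + (170.1−94.6)·(100−51)/(282.1−94.6) = 51 + 75.5·49/187.5 ≈ 70.73, so AQI = 71.
Current AQI 71 is in the Moderate range (51–100). The next-lower category tops out at AQI 50, whose upper concentration bound is 94.5 µg/m³.
Reduction needed = 170.1 − 94.5 = 75.6 µg/m³.

75.6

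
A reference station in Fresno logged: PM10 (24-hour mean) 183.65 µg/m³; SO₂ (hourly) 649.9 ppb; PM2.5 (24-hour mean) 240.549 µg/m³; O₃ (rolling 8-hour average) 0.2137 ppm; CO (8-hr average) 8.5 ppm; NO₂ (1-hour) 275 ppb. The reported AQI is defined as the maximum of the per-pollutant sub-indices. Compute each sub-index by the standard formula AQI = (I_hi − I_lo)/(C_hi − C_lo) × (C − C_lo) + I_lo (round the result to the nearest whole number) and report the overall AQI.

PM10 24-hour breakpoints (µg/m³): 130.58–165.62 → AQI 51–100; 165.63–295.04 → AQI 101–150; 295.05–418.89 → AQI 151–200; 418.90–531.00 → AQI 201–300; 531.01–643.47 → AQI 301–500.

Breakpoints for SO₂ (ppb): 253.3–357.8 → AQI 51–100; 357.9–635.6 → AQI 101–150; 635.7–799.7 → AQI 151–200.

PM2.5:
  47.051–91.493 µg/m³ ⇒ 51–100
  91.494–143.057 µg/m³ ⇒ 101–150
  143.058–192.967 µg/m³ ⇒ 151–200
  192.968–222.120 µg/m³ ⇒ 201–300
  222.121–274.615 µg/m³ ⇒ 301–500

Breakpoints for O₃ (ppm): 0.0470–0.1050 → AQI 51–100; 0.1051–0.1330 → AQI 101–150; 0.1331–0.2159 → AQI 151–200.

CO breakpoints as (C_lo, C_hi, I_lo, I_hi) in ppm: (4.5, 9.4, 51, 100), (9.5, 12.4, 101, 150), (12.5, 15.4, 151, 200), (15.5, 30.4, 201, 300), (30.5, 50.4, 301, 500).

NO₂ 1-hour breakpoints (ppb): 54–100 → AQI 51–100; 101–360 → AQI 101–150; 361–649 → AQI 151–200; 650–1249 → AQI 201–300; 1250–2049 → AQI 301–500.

371

PM10 183.65: bracket 165.63–295.04 → index 101–150; slope 49/129.41, offset 18.02.
AQI = 101 + 49/129.41·18.02 ≈ 107.82 ⇒ 108.
SO₂: 649.9 ∈ [635.7, 799.7] ↔ index [151, 200].
151 + (649.9−635.7)·(200−151)/(799.7−635.7) = 151 + 14.2·49/164.0 ≈ 155.24, so AQI = 155.
PM2.5: row 222.121–274.615 (AQI 301–500). (500−301)·(240.549−222.121)/(274.615−222.121) + 301 = 199·18.428/52.494 + 301 ≈ 370.86 → 371.
O₃: 0.2137 lies in 0.1331–0.2159, so I_lo=151, I_hi=200, C_lo=0.1331, C_hi=0.2159.
(200−151)/(0.2159−0.1331) × (0.2137−0.1331) + 151 = 49/0.0828 × 0.0806 + 151 ≈ 198.70 → 199.
CO: 8.5 lies in 4.5–9.4, so I_lo=51, I_hi=100, C_lo=4.5, C_hi=9.4.
(100−51)/(9.4−4.5) × (8.5−4.5) + 51 = 49/4.9 × 4.0 + 51 ≈ 91.00 → 91.
NO₂: row 101–360 (AQI 101–150). (150−101)·(275−101)/(360−101) + 101 = 49·174/259 + 101 ≈ 133.92 → 134.
Sub-indices: PM10→108, SO₂→155, PM2.5→371, O₃→199, CO→91, NO₂→134. Overall AQI = max = 371; dominant pollutant is PM2.5.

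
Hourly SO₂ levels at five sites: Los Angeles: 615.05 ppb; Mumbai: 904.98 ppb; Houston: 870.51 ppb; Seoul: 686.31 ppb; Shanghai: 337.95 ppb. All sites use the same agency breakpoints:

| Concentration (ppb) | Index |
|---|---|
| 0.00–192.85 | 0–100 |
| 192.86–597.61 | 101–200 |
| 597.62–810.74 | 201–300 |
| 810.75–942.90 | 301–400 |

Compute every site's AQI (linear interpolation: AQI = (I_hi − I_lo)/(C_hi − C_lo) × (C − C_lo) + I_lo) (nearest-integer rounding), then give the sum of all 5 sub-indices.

Los Angeles 615.05: bracket 597.62–810.74 → index 201–300; slope 99/213.12, offset 17.43.
AQI = 201 + 99/213.12·17.43 ≈ 209.10 ⇒ 209.
Mumbai: 904.98 lies in 810.75–942.90, so I_lo=301, I_hi=400, C_lo=810.75, C_hi=942.90.
(400−301)/(942.90−810.75) × (904.98−810.75) + 301 = 99/132.15 × 94.23 + 301 ≈ 371.59 → 372.
Houston: row 810.75–942.90 (AQI 301–400). (400−301)·(870.51−810.75)/(942.90−810.75) + 301 = 99·59.76/132.15 + 301 ≈ 345.77 → 346.
Seoul: 686.31 ∈ [597.62, 810.74] ↔ index [201, 300].
201 + (686.31−597.62)·(300−201)/(810.74−597.62) = 201 + 88.69·99/213.12 ≈ 242.20, so AQI = 242.
Shanghai: 337.95 lies in 192.86–597.61, so I_lo=101, I_hi=200, C_lo=192.86, C_hi=597.61.
(200−101)/(597.61−192.86) × (337.95−192.86) + 101 = 99/404.75 × 145.09 + 101 ≈ 136.49 → 136.
AQIs: Los Angeles=209, Mumbai=372, Houston=346, Seoul=242, Shanghai=136. Sum = 209 + 372 + 346 + 242 + 136 = 1305.

1305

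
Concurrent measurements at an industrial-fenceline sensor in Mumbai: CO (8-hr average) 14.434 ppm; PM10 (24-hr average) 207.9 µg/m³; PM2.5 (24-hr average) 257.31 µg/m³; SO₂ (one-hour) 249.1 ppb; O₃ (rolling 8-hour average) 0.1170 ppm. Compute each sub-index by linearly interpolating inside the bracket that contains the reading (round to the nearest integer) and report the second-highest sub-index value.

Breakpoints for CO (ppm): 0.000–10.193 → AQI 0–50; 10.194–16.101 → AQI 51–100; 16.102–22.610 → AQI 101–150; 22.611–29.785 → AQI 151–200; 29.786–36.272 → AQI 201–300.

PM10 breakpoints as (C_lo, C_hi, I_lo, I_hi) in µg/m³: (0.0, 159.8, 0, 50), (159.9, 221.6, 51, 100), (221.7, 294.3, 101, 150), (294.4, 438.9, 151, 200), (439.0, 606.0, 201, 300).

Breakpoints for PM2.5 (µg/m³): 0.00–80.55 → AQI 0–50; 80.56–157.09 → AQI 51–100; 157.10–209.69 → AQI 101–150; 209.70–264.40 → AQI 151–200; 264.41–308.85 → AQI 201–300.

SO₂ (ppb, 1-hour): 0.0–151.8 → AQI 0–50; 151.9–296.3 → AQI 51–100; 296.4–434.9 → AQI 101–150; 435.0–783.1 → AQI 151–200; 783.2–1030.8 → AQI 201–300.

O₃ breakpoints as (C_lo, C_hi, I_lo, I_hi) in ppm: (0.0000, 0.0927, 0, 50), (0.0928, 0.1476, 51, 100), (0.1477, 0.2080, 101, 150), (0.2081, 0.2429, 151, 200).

CO: row 10.194–16.101 (AQI 51–100). (100−51)·(14.434−10.194)/(16.101−10.194) + 51 = 49·4.240/5.907 + 51 ≈ 86.17 → 86.
PM10: 207.9 ∈ [159.9, 221.6] ↔ index [51, 100].
51 + (207.9−159.9)·(100−51)/(221.6−159.9) = 51 + 48.0·49/61.7 ≈ 89.12, so AQI = 89.
PM2.5 257.31: bracket 209.70–264.40 → index 151–200; slope 49/54.70, offset 47.61.
AQI = 151 + 49/54.70·47.61 ≈ 193.65 ⇒ 194.
SO₂: row 151.9–296.3 (AQI 51–100). (100−51)·(249.1−151.9)/(296.3−151.9) + 51 = 49·97.2/144.4 + 51 ≈ 83.98 → 84.
O₃ 0.1170: bracket 0.0928–0.1476 → index 51–100; slope 49/0.0548, offset 0.0242.
AQI = 51 + 49/0.0548·0.0242 ≈ 72.64 ⇒ 73.
Sub-indices: CO→86, PM10→89, PM2.5→194, SO₂→84, O₃→73. Ranked high→low: 194, 89, 86, 84, 73. Second-highest sub-index = 89.

89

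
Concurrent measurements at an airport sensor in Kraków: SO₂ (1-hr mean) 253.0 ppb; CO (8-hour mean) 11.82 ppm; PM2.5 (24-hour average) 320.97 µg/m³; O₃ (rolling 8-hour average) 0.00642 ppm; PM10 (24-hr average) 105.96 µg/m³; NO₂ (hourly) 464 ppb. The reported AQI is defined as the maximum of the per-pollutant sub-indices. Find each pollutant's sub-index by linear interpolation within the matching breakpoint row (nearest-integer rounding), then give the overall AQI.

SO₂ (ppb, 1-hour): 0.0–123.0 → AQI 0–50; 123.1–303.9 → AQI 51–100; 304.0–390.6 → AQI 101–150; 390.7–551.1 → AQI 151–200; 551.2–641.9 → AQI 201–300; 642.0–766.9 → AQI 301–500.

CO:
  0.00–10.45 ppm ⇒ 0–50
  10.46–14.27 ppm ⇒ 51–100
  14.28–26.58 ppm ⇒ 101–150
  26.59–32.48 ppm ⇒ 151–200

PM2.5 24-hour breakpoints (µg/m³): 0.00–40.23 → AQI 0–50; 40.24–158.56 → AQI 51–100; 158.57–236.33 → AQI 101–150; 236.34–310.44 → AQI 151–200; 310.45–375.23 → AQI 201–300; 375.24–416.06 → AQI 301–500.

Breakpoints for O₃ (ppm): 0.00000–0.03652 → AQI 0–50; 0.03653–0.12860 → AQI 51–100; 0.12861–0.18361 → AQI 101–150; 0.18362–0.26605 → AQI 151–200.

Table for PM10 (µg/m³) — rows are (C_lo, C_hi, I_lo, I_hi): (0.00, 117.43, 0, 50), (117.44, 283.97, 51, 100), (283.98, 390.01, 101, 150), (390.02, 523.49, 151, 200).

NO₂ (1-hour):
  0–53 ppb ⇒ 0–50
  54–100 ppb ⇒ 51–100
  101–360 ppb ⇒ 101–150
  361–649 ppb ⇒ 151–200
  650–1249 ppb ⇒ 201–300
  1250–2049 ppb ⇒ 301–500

SO₂ 253.0: bracket 123.1–303.9 → index 51–100; slope 49/180.8, offset 129.9.
AQI = 51 + 49/180.8·129.9 ≈ 86.21 ⇒ 86.
CO: 11.82 lies in 10.46–14.27, so I_lo=51, I_hi=100, C_lo=10.46, C_hi=14.27.
(100−51)/(14.27−10.46) × (11.82−10.46) + 51 = 49/3.81 × 1.36 + 51 ≈ 68.49 → 68.
PM2.5 320.97: bracket 310.45–375.23 → index 201–300; slope 99/64.78, offset 10.52.
AQI = 201 + 99/64.78·10.52 ≈ 217.08 ⇒ 217.
O₃: 0.00642 ∈ [0.00000, 0.03652] ↔ index [0, 50].
0 + (0.00642−0.00000)·(50−0)/(0.03652−0.00000) = 0 + 0.00642·50/0.03652 ≈ 8.79, so AQI = 9.
PM10: 105.96 ∈ [0.00, 117.43] ↔ index [0, 50].
0 + (105.96−0.00)·(50−0)/(117.43−0.00) = 0 + 105.96·50/117.43 ≈ 45.12, so AQI = 45.
NO₂ 464: bracket 361–649 → index 151–200; slope 49/288, offset 103.
AQI = 151 + 49/288·103 ≈ 168.52 ⇒ 169.
Sub-indices: SO₂→86, CO→68, PM2.5→217, O₃→9, PM10→45, NO₂→169. Overall AQI = max = 217; dominant pollutant is PM2.5.

217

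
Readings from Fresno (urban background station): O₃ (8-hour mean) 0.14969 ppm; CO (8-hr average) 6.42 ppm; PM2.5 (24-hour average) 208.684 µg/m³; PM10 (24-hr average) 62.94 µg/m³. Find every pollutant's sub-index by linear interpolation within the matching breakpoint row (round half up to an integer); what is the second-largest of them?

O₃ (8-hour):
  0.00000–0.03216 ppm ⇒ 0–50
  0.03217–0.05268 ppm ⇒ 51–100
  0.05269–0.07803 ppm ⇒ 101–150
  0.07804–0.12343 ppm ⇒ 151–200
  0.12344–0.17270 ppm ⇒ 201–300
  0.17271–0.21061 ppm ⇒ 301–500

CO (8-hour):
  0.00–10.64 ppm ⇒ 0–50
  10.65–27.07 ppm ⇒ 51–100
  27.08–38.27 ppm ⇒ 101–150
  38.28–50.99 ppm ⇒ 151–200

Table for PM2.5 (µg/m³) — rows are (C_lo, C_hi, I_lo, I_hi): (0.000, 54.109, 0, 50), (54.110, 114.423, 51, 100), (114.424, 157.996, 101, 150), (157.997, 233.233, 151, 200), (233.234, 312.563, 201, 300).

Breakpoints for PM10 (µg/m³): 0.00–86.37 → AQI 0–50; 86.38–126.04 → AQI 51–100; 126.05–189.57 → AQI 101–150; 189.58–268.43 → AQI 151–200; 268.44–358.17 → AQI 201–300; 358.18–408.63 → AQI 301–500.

184

O₃ 0.14969: bracket 0.12344–0.17270 → index 201–300; slope 99/0.04926, offset 0.02625.
AQI = 201 + 99/0.04926·0.02625 ≈ 253.76 ⇒ 254.
CO: 6.42 ∈ [0.00, 10.64] ↔ index [0, 50].
0 + (6.42−0.00)·(50−0)/(10.64−0.00) = 0 + 6.42·50/10.64 ≈ 30.17, so AQI = 30.
PM2.5: 208.684 lies in 157.997–233.233, so I_lo=151, I_hi=200, C_lo=157.997, C_hi=233.233.
(200−151)/(233.233−157.997) × (208.684−157.997) + 151 = 49/75.236 × 50.687 + 151 ≈ 184.01 → 184.
PM10: 62.94 ∈ [0.00, 86.37] ↔ index [0, 50].
0 + (62.94−0.00)·(50−0)/(86.37−0.00) = 0 + 62.94·50/86.37 ≈ 36.44, so AQI = 36.
Sub-indices: O₃→254, CO→30, PM2.5→184, PM10→36. Ranked high→low: 254, 184, 36, 30. Second-highest sub-index = 184.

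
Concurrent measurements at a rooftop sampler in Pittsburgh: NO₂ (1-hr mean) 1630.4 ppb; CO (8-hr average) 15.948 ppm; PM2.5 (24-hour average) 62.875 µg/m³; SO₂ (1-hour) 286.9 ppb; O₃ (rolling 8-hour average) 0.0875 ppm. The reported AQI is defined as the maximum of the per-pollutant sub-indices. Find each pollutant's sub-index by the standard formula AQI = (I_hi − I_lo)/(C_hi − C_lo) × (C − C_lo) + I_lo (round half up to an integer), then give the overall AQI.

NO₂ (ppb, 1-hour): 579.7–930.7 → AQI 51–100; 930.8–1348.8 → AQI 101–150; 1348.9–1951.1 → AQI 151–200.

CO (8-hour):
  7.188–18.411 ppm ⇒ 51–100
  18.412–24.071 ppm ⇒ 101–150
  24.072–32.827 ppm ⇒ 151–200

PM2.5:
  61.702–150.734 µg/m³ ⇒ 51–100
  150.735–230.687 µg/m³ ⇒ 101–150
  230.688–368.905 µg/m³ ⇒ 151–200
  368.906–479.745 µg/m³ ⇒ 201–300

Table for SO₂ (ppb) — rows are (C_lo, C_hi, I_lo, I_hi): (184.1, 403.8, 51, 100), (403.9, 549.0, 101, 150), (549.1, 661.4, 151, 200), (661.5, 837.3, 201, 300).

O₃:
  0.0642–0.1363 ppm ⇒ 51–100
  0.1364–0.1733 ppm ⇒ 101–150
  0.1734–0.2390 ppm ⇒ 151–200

NO₂: row 1348.9–1951.1 (AQI 151–200). (200−151)·(1630.4−1348.9)/(1951.1−1348.9) + 151 = 49·281.5/602.2 + 151 ≈ 173.91 → 174.
CO: 15.948 lies in 7.188–18.411, so I_lo=51, I_hi=100, C_lo=7.188, C_hi=18.411.
(100−51)/(18.411−7.188) × (15.948−7.188) + 51 = 49/11.223 × 8.760 + 51 ≈ 89.25 → 89.
PM2.5: 62.875 ∈ [61.702, 150.734] ↔ index [51, 100].
51 + (62.875−61.702)·(100−51)/(150.734−61.702) = 51 + 1.173·49/89.032 ≈ 51.65, so AQI = 52.
SO₂: 286.9 lies in 184.1–403.8, so I_lo=51, I_hi=100, C_lo=184.1, C_hi=403.8.
(100−51)/(403.8−184.1) × (286.9−184.1) + 51 = 49/219.7 × 102.8 + 51 ≈ 73.93 → 74.
O₃: row 0.0642–0.1363 (AQI 51–100). (100−51)·(0.0875−0.0642)/(0.1363−0.0642) + 51 = 49·0.0233/0.0721 + 51 ≈ 66.83 → 67.
Sub-indices: NO₂→174, CO→89, PM2.5→52, SO₂→74, O₃→67. Overall AQI = max = 174; dominant pollutant is NO₂.

174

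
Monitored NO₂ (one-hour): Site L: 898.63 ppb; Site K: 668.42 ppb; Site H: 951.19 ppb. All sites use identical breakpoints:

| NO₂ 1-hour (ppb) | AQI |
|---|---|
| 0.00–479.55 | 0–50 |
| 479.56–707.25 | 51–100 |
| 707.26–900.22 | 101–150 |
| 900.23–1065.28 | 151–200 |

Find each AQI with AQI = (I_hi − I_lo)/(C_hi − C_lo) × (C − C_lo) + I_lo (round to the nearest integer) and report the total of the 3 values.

Site L: row 707.26–900.22 (AQI 101–150). (150−101)·(898.63−707.26)/(900.22−707.26) + 101 = 49·191.37/192.96 + 101 ≈ 149.60 → 150.
Site K: 668.42 ∈ [479.56, 707.25] ↔ index [51, 100].
51 + (668.42−479.56)·(100−51)/(707.25−479.56) = 51 + 188.86·49/227.69 ≈ 91.64, so AQI = 92.
Site H 951.19: bracket 900.23–1065.28 → index 151–200; slope 49/165.05, offset 50.96.
AQI = 151 + 49/165.05·50.96 ≈ 166.13 ⇒ 166.
AQIs: Site L=150, Site K=92, Site H=166. Sum = 150 + 92 + 166 = 408.

408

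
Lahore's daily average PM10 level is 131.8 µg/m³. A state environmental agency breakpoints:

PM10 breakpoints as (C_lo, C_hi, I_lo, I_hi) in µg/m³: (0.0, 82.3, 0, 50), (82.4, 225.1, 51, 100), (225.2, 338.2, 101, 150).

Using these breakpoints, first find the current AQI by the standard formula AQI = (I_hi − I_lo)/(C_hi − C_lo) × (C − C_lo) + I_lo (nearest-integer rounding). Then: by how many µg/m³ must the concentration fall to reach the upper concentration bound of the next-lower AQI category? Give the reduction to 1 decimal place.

49.5

PM10: row 82.4–225.1 (AQI 51–100). (100−51)·(131.8−82.4)/(225.1−82.4) + 51 = 49·49.4/142.7 + 51 ≈ 67.96 → 68.
Current AQI 68 is in the Moderate range (51–100). The next-lower category tops out at AQI 50, whose upper concentration bound is 82.3 µg/m³.
Reduction needed = 131.8 − 82.3 = 49.5 µg/m³.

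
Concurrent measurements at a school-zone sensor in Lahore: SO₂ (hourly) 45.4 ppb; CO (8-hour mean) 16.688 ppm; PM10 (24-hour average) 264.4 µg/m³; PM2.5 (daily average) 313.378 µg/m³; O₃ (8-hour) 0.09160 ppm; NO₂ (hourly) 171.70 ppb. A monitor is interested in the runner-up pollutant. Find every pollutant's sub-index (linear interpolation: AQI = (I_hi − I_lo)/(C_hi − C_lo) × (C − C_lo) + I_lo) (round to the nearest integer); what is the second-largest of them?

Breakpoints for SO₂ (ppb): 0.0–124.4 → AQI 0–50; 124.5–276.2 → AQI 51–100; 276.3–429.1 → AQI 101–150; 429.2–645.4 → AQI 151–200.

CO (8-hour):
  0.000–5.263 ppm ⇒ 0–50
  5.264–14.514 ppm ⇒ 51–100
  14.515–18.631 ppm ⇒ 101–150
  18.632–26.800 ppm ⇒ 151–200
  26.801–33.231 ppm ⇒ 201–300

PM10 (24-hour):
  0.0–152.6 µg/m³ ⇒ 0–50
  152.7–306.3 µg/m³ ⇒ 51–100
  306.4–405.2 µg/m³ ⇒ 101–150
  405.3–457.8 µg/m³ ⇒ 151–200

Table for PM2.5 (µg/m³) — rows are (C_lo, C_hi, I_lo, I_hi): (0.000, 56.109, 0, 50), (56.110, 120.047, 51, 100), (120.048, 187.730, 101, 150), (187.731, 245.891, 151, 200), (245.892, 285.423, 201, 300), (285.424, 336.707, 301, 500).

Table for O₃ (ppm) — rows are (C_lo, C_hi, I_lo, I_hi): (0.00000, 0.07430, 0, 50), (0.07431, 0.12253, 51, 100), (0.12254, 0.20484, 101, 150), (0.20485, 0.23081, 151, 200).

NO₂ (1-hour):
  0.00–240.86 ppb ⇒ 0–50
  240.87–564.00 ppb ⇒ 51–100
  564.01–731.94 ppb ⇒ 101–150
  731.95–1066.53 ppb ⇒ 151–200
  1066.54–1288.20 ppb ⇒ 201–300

SO₂: row 0.0–124.4 (AQI 0–50). (50−0)·(45.4−0.0)/(124.4−0.0) + 0 = 50·45.4/124.4 + 0 ≈ 18.25 → 18.
CO: 16.688 ∈ [14.515, 18.631] ↔ index [101, 150].
101 + (16.688−14.515)·(150−101)/(18.631−14.515) = 101 + 2.173·49/4.116 ≈ 126.87, so AQI = 127.
PM10: row 152.7–306.3 (AQI 51–100). (100−51)·(264.4−152.7)/(306.3−152.7) + 51 = 49·111.7/153.6 + 51 ≈ 86.63 → 87.
PM2.5 313.378: bracket 285.424–336.707 → index 301–500; slope 199/51.283, offset 27.954.
AQI = 301 + 199/51.283·27.954 ≈ 409.47 ⇒ 409.
O₃ 0.09160: bracket 0.07431–0.12253 → index 51–100; slope 49/0.04822, offset 0.01729.
AQI = 51 + 49/0.04822·0.01729 ≈ 68.57 ⇒ 69.
NO₂: row 0.00–240.86 (AQI 0–50). (50−0)·(171.70−0.00)/(240.86−0.00) + 0 = 50·171.70/240.86 + 0 ≈ 35.64 → 36.
Sub-indices: SO₂→18, CO→127, PM10→87, PM2.5→409, O₃→69, NO₂→36. Ranked high→low: 409, 127, 87, 69, 36, 18. Second-highest sub-index = 127.

127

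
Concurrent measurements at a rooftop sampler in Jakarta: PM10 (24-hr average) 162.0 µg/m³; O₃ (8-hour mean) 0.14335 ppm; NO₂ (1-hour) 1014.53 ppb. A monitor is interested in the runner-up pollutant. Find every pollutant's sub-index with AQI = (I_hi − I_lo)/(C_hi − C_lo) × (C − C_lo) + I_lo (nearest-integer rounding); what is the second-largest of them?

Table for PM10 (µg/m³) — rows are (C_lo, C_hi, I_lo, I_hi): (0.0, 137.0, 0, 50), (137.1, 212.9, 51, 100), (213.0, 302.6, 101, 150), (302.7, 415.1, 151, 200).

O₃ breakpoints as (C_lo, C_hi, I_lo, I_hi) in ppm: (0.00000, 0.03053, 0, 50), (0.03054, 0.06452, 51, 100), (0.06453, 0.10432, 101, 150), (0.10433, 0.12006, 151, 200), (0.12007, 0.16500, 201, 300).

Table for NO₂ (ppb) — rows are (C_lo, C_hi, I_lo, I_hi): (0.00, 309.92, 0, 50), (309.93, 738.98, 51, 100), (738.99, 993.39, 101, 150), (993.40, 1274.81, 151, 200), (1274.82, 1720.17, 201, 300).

155

PM10: 162.0 lies in 137.1–212.9, so I_lo=51, I_hi=100, C_lo=137.1, C_hi=212.9.
(100−51)/(212.9−137.1) × (162.0−137.1) + 51 = 49/75.8 × 24.9 + 51 ≈ 67.10 → 67.
O₃: 0.14335 lies in 0.12007–0.16500, so I_lo=201, I_hi=300, C_lo=0.12007, C_hi=0.16500.
(300−201)/(0.16500−0.12007) × (0.14335−0.12007) + 201 = 99/0.04493 × 0.02328 + 201 ≈ 252.30 → 252.
NO₂: 1014.53 lies in 993.40–1274.81, so I_lo=151, I_hi=200, C_lo=993.40, C_hi=1274.81.
(200−151)/(1274.81−993.40) × (1014.53−993.40) + 151 = 49/281.41 × 21.13 + 151 ≈ 154.68 → 155.
Sub-indices: PM10→67, O₃→252, NO₂→155. Ranked high→low: 252, 155, 67. Second-highest sub-index = 155.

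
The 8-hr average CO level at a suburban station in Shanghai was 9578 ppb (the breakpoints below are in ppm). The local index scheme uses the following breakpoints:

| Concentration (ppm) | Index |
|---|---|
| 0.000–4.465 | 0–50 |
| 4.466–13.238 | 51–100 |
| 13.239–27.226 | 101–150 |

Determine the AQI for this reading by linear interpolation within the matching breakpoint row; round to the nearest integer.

Convert: 9578 ppb = 9.578 ppm.
CO: 9.578 ∈ [4.466, 13.238] ↔ index [51, 100].
51 + (9.578−4.466)·(100−51)/(13.238−4.466) = 51 + 5.112·49/8.772 ≈ 79.56, so AQI = 80.
AQI 80 falls in the Moderate category.

80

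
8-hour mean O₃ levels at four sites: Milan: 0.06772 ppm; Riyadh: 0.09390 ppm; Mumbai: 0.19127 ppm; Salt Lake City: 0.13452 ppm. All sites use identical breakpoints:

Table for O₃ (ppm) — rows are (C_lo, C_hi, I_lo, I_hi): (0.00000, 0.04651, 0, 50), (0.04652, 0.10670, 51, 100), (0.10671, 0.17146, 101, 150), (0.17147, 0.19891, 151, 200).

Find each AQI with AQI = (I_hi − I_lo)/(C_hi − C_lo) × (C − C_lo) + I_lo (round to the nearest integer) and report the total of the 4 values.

Milan 0.06772: bracket 0.04652–0.10670 → index 51–100; slope 49/0.06018, offset 0.02120.
AQI = 51 + 49/0.06018·0.02120 ≈ 68.26 ⇒ 68.
Riyadh: 0.09390 lies in 0.04652–0.10670, so I_lo=51, I_hi=100, C_lo=0.04652, C_hi=0.10670.
(100−51)/(0.10670−0.04652) × (0.09390−0.04652) + 51 = 49/0.06018 × 0.04738 + 51 ≈ 89.58 → 90.
Mumbai: row 0.17147–0.19891 (AQI 151–200). (200−151)·(0.19127−0.17147)/(0.19891−0.17147) + 151 = 49·0.01980/0.02744 + 151 ≈ 186.36 → 186.
Salt Lake City: 0.13452 lies in 0.10671–0.17146, so I_lo=101, I_hi=150, C_lo=0.10671, C_hi=0.17146.
(150−101)/(0.17146−0.10671) × (0.13452−0.10671) + 101 = 49/0.06475 × 0.02781 + 101 ≈ 122.05 → 122.
AQIs: Milan=68, Riyadh=90, Mumbai=186, Salt Lake City=122. Sum = 68 + 90 + 186 + 122 = 466.

466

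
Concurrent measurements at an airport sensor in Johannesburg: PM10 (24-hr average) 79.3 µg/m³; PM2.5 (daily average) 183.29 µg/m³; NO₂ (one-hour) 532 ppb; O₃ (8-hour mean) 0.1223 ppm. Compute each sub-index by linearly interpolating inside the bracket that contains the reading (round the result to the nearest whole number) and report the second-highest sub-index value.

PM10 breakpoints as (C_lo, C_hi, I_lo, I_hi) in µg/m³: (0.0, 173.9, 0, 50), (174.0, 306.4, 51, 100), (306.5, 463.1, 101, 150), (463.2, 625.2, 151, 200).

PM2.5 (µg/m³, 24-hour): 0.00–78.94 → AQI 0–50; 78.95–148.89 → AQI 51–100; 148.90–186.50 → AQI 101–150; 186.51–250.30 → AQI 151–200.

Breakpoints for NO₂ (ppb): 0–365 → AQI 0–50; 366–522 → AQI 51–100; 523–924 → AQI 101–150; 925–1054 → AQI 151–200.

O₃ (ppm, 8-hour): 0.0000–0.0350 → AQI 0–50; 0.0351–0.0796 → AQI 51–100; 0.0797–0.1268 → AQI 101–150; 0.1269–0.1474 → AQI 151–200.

145

PM10: row 0.0–173.9 (AQI 0–50). (50−0)·(79.3−0.0)/(173.9−0.0) + 0 = 50·79.3/173.9 + 0 ≈ 22.80 → 23.
PM2.5 183.29: bracket 148.90–186.50 → index 101–150; slope 49/37.60, offset 34.39.
AQI = 101 + 49/37.60·34.39 ≈ 145.82 ⇒ 146.
NO₂ 532: bracket 523–924 → index 101–150; slope 49/401, offset 9.
AQI = 101 + 49/401·9 ≈ 102.10 ⇒ 102.
O₃: row 0.0797–0.1268 (AQI 101–150). (150−101)·(0.1223−0.0797)/(0.1268−0.0797) + 101 = 49·0.0426/0.0471 + 101 ≈ 145.32 → 145.
Sub-indices: PM10→23, PM2.5→146, NO₂→102, O₃→145. Ranked high→low: 146, 145, 102, 23. Second-highest sub-index = 145.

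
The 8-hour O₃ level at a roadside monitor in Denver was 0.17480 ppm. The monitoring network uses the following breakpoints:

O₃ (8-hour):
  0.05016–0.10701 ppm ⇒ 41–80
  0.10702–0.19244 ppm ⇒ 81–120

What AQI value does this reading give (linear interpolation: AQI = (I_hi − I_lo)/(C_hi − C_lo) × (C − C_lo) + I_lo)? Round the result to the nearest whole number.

112

O₃ 0.17480: bracket 0.10702–0.19244 → index 81–120; slope 39/0.08542, offset 0.06778.
AQI = 81 + 39/0.08542·0.06778 ≈ 111.95 ⇒ 112.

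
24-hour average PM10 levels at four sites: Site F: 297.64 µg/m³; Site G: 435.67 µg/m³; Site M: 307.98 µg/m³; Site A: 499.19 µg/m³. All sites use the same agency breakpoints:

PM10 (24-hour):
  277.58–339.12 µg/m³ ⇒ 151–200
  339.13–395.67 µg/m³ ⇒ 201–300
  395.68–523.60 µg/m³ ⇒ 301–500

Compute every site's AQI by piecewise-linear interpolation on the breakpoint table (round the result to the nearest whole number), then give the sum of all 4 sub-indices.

Site F: 297.64 lies in 277.58–339.12, so I_lo=151, I_hi=200, C_lo=277.58, C_hi=339.12.
(200−151)/(339.12−277.58) × (297.64−277.58) + 151 = 49/61.54 × 20.06 + 151 ≈ 166.97 → 167.
Site G: row 395.68–523.60 (AQI 301–500). (500−301)·(435.67−395.68)/(523.60−395.68) + 301 = 199·39.99/127.92 + 301 ≈ 363.21 → 363.
Site M: 307.98 lies in 277.58–339.12, so I_lo=151, I_hi=200, C_lo=277.58, C_hi=339.12.
(200−151)/(339.12−277.58) × (307.98−277.58) + 151 = 49/61.54 × 30.40 + 151 ≈ 175.21 → 175.
Site A 499.19: bracket 395.68–523.60 → index 301–500; slope 199/127.92, offset 103.51.
AQI = 301 + 199/127.92·103.51 ≈ 462.03 ⇒ 462.
AQIs: Site F=167, Site G=363, Site M=175, Site A=462. Sum = 167 + 363 + 175 + 462 = 1167.

1167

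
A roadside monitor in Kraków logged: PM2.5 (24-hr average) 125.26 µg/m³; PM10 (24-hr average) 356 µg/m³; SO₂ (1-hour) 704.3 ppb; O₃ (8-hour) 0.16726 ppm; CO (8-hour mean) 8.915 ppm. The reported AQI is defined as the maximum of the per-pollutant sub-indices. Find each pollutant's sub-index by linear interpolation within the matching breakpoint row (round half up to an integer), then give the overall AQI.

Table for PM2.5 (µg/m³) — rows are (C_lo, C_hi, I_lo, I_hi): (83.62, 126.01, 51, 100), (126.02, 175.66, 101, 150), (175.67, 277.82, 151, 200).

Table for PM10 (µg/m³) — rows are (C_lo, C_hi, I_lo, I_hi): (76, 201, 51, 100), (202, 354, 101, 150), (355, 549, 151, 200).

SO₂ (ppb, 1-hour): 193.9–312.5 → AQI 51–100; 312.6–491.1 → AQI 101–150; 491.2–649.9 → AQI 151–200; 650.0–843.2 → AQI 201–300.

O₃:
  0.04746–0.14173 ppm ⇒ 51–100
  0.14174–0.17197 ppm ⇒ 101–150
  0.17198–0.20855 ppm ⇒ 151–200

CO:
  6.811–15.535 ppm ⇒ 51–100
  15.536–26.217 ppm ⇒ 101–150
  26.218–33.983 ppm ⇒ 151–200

PM2.5: 125.26 ∈ [83.62, 126.01] ↔ index [51, 100].
51 + (125.26−83.62)·(100−51)/(126.01−83.62) = 51 + 41.64·49/42.39 ≈ 99.13, so AQI = 99.
PM10 356: bracket 355–549 → index 151–200; slope 49/194, offset 1.
AQI = 151 + 49/194·1 ≈ 151.25 ⇒ 151.
SO₂: row 650.0–843.2 (AQI 201–300). (300−201)·(704.3−650.0)/(843.2−650.0) + 201 = 99·54.3/193.2 + 201 ≈ 228.82 → 229.
O₃ 0.16726: bracket 0.14174–0.17197 → index 101–150; slope 49/0.03023, offset 0.02552.
AQI = 101 + 49/0.03023·0.02552 ≈ 142.37 ⇒ 142.
CO: 8.915 lies in 6.811–15.535, so I_lo=51, I_hi=100, C_lo=6.811, C_hi=15.535.
(100−51)/(15.535−6.811) × (8.915−6.811) + 51 = 49/8.724 × 2.104 + 51 ≈ 62.82 → 63.
Sub-indices: PM2.5→99, PM10→151, SO₂→229, O₃→142, CO→63. Overall AQI = max = 229; dominant pollutant is SO₂.
AQI 229: Very Unhealthy.

229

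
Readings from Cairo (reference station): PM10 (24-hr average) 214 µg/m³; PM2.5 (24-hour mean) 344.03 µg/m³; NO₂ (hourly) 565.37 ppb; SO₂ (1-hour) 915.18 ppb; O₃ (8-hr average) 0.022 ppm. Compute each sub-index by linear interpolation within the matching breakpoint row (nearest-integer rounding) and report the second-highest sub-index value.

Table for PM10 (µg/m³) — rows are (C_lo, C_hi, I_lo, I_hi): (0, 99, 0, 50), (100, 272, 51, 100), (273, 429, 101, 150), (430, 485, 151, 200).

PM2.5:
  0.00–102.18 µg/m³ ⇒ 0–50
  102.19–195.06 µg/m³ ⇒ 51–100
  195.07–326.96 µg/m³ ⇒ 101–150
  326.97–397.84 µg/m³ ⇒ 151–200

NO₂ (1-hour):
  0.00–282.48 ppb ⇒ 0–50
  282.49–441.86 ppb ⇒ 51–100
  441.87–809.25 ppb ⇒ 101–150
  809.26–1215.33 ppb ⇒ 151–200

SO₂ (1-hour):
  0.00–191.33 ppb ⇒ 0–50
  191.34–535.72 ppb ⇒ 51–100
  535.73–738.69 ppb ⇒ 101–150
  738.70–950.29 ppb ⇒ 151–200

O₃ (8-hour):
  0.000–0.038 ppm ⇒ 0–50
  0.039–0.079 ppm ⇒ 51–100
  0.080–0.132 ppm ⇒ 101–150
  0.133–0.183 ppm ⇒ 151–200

PM10: 214 lies in 100–272, so I_lo=51, I_hi=100, C_lo=100, C_hi=272.
(100−51)/(272−100) × (214−100) + 51 = 49/172 × 114 + 51 ≈ 83.48 → 83.
PM2.5: row 326.97–397.84 (AQI 151–200). (200−151)·(344.03−326.97)/(397.84−326.97) + 151 = 49·17.06/70.87 + 151 ≈ 162.80 → 163.
NO₂ 565.37: bracket 441.87–809.25 → index 101–150; slope 49/367.38, offset 123.50.
AQI = 101 + 49/367.38·123.50 ≈ 117.47 ⇒ 117.
SO₂: 915.18 ∈ [738.70, 950.29] ↔ index [151, 200].
151 + (915.18−738.70)·(200−151)/(950.29−738.70) = 151 + 176.48·49/211.59 ≈ 191.87, so AQI = 192.
O₃: row 0.000–0.038 (AQI 0–50). (50−0)·(0.022−0.000)/(0.038−0.000) + 0 = 50·0.022/0.038 + 0 ≈ 28.95 → 29.
Sub-indices: PM10→83, PM2.5→163, NO₂→117, SO₂→192, O₃→29. Ranked high→low: 192, 163, 117, 83, 29. Second-highest sub-index = 163.

163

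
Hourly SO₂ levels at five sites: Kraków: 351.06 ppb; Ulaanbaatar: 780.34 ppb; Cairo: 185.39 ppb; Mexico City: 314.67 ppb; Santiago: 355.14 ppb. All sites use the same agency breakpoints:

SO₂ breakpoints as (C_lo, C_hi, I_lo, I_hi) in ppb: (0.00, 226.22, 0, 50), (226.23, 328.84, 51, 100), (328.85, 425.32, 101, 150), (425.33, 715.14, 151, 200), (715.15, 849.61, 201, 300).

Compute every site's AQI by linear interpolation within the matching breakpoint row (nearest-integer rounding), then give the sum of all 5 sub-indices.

609

Kraków: 351.06 lies in 328.85–425.32, so I_lo=101, I_hi=150, C_lo=328.85, C_hi=425.32.
(150−101)/(425.32−328.85) × (351.06−328.85) + 101 = 49/96.47 × 22.21 + 101 ≈ 112.28 → 112.
Ulaanbaatar: 780.34 ∈ [715.15, 849.61] ↔ index [201, 300].
201 + (780.34−715.15)·(300−201)/(849.61−715.15) = 201 + 65.19·99/134.46 ≈ 249.00, so AQI = 249.
Cairo: 185.39 ∈ [0.00, 226.22] ↔ index [0, 50].
0 + (185.39−0.00)·(50−0)/(226.22−0.00) = 0 + 185.39·50/226.22 ≈ 40.98, so AQI = 41.
Mexico City: 314.67 ∈ [226.23, 328.84] ↔ index [51, 100].
51 + (314.67−226.23)·(100−51)/(328.84−226.23) = 51 + 88.44·49/102.61 ≈ 93.23, so AQI = 93.
Santiago: row 328.85–425.32 (AQI 101–150). (150−101)·(355.14−328.85)/(425.32−328.85) + 101 = 49·26.29/96.47 + 101 ≈ 114.35 → 114.
AQIs: Kraków=112, Ulaanbaatar=249, Cairo=41, Mexico City=93, Santiago=114. Sum = 112 + 249 + 41 + 93 + 114 = 609.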